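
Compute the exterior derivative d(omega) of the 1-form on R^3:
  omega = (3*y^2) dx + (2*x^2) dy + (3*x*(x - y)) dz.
d(omega) = (4*x - 6*y) dx ∧ dy + (6*x - 3*y) dx ∧ dz + (-3*x) dy ∧ dz

For a 1-form omega = sum_i f_i dx_i, the exterior derivative is
  d(omega) = sum_{i < j} (∂f_j/∂x_i - ∂f_i/∂x_j) dx_i ∧ dx_j.
  coefficient of dx ∧ dy: ∂f_2/∂x - ∂f_1/∂y = ∂(2*x^2)/∂x - ∂(3*y^2)/∂y = 4*x - 6*y
  coefficient of dx ∧ dz: ∂f_3/∂x - ∂f_1/∂z = ∂(3*x*(x - y))/∂x - ∂(3*y^2)/∂z = 6*x - 3*y
  coefficient of dy ∧ dz: ∂f_3/∂y - ∂f_2/∂z = ∂(3*x*(x - y))/∂y - ∂(2*x^2)/∂z = -3*x
Assembling: d(omega) = (4*x - 6*y) dx ∧ dy + (6*x - 3*y) dx ∧ dz + (-3*x) dy ∧ dz.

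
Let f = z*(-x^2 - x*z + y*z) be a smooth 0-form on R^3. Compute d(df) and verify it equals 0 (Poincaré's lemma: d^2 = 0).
d(df) = 0

Step 1: df = sum_i (∂f/∂x_i) dx_i = (z*(-2*x - z)) dx + (z^2) dy + (-x^2 - 2*x*z + 2*y*z) dz.
Step 2: Apply d again. Using the 1-form formula, the coefficient of dx ∧ dy in d(df) is ∂^2 f/∂x ∂y - ∂^2 f/∂y ∂x = (0) - (0) = 0 (equality of mixed partials for smooth f).
Similarly for dx ∧ dz and dy ∧ dz — all coefficients vanish. So d(df) = 0.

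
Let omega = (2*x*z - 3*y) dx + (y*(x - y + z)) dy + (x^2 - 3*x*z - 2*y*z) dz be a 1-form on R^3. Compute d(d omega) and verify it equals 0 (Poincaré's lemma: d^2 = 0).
d(d omega) = 0

Step 1: d omega = sum_{i<j} (∂f_j/∂x_i - ∂f_i/∂x_j) dx_i ∧ dx_j:
  coeff of dx ∧ dy: y + 3
  coeff of dx ∧ dz: -3*z
  coeff of dy ∧ dz: -y - 2*z
Step 2: Apply d again to each 2-form coefficient. The only possible 3-form in R^3 is dx ∧ dy ∧ dz, with coefficient
  ∂(coeff of dy∧dz)/∂x - ∂(coeff of dx∧dz)/∂y + ∂(coeff of dx∧dy)/∂z
  = ∂/∂x (-y - 2*z) - ∂/∂y (-3*z) + ∂/∂z (y + 3).
Each of these terms simplifies to sums of mixed partials that cancel in pairs. The result is 0 (by equality of mixed partials for smooth functions — Schwarz / Clairaut).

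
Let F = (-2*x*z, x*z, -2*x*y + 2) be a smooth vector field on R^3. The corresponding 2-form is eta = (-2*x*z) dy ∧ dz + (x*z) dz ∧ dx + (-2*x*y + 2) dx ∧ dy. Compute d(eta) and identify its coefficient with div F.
d(eta) = (-2*z) dx ∧ dy ∧ dz; div F = -2*z

For a 2-form in R^3 of the form above, applying d gives a 3-form with coefficient ∂P/∂x + ∂Q/∂y + ∂R/∂z:
  ∂P/∂x = -2*z
  ∂Q/∂y = 0
  ∂R/∂z = 0
Sum = -2*z, which is exactly div F.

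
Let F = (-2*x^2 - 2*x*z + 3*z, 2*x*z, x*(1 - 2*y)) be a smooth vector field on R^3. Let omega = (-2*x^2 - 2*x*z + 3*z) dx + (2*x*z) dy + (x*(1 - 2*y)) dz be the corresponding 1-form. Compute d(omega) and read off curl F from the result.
d(omega) = (-4*x) dy ∧ dz + (-2*x + 2*y + 2) dz ∧ dx + (2*z) dx ∧ dy; curl F = (-4*x, -2*x + 2*y + 2, 2*z)

d omega = sum_{i<j} (∂f_j/∂x_i - ∂f_i/∂x_j) dx_i ∧ dx_j. Under the identification (dy ∧ dz, dz ∧ dx, dx ∧ dy) ↔ (e_x, e_y, e_z), the coefficients are exactly the components of curl F. Compute:
  ∂R/∂y - ∂Q/∂z = (-2*x) - (2*x) = -4*x
  ∂P/∂z - ∂R/∂x = (3 - 2*x) - (1 - 2*y) = -2*x + 2*y + 2
  ∂Q/∂x - ∂P/∂y = (2*z) - (0) = 2*z.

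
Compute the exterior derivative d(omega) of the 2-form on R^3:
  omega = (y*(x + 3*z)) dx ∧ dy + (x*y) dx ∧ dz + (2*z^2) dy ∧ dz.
d(omega) = (-x + 3*y) dx ∧ dy ∧ dz

For a 2-form omega = sum_{i<j} g_{ij} dx_i ∧ dx_j, the exterior derivative is
  d(omega) = sum_{i<j} d(g_{ij}) ∧ dx_i ∧ dx_j = sum_{i<j, k} (∂g_{ij}/∂x_k) dx_k ∧ dx_i ∧ dx_j.
Expand each term, using dx_k ∧ dx_i ∧ dx_j = sgn(permutation) dx_{(a)} ∧ dx_{(b)} ∧ dx_{(c)} with (a < b < c) sorted:
  d(y*(x + 3*z)) includes (∂/∂z)(y*(x + 3*z)) dz = (3*y) dz, which multiplied by dx ∧ dy gives (3*y) dx ∧ dy ∧ dz
  d(x*y) includes (∂/∂y)(x*y) dy = (x) dy, which multiplied by dx ∧ dz gives (-x) dx ∧ dy ∧ dz
Collecting like 3-forms: d(omega) = (-x + 3*y) dx ∧ dy ∧ dz.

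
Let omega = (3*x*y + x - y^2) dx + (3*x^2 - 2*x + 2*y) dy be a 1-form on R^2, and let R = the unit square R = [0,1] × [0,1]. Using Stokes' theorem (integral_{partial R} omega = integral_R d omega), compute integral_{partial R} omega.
integral_(partial R) omega = 1/2

Stokes: integral_partial_R omega = integral_R d omega with d omega = (∂Q/∂x - ∂P/∂y) dx ∧ dy.
  ∂Q/∂x = 6*x - 2
  ∂P/∂y = 3*x - 2*y
  integrand = ∂Q/∂x - ∂P/∂y = 3*x + 2*y - 2.
Integrating over R: integral_0^1 integral_0^1 (3*x + 2*y - 2) dx dy = 1/2.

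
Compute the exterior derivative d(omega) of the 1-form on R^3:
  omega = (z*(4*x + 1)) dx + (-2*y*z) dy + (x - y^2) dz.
d(omega) = (-4*x) dx ∧ dz

For a 1-form omega = sum_i f_i dx_i, the exterior derivative is
  d(omega) = sum_{i < j} (∂f_j/∂x_i - ∂f_i/∂x_j) dx_i ∧ dx_j.
  coefficient of dx ∧ dz: ∂f_3/∂x - ∂f_1/∂z = ∂(x - y^2)/∂x - ∂(z*(4*x + 1))/∂z = -4*x
Assembling: d(omega) = (-4*x) dx ∧ dz.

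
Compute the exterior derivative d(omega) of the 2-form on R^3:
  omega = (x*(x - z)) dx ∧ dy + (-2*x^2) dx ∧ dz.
d(omega) = (-x) dx ∧ dy ∧ dz

For a 2-form omega = sum_{i<j} g_{ij} dx_i ∧ dx_j, the exterior derivative is
  d(omega) = sum_{i<j} d(g_{ij}) ∧ dx_i ∧ dx_j = sum_{i<j, k} (∂g_{ij}/∂x_k) dx_k ∧ dx_i ∧ dx_j.
Expand each term, using dx_k ∧ dx_i ∧ dx_j = sgn(permutation) dx_{(a)} ∧ dx_{(b)} ∧ dx_{(c)} with (a < b < c) sorted:
  d(x*(x - z)) includes (∂/∂z)(x*(x - z)) dz = (-x) dz, which multiplied by dx ∧ dy gives (-x) dx ∧ dy ∧ dz
Collecting like 3-forms: d(omega) = (-x) dx ∧ dy ∧ dz.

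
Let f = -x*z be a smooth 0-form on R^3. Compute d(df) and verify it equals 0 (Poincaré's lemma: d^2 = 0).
d(df) = 0

Step 1: df = sum_i (∂f/∂x_i) dx_i = (-z) dx + (0) dy + (-x) dz.
Step 2: Apply d again. Using the 1-form formula, the coefficient of dx ∧ dy in d(df) is ∂^2 f/∂x ∂y - ∂^2 f/∂y ∂x = (0) - (0) = 0 (equality of mixed partials for smooth f).
Similarly for dx ∧ dz and dy ∧ dz — all coefficients vanish. So d(df) = 0.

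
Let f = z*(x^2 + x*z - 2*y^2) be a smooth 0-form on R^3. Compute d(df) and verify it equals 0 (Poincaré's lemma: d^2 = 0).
d(df) = 0

Step 1: df = sum_i (∂f/∂x_i) dx_i = (z*(2*x + z)) dx + (-4*y*z) dy + (x^2 + 2*x*z - 2*y^2) dz.
Step 2: Apply d again. Using the 1-form formula, the coefficient of dx ∧ dy in d(df) is ∂^2 f/∂x ∂y - ∂^2 f/∂y ∂x = (0) - (0) = 0 (equality of mixed partials for smooth f).
Similarly for dx ∧ dz and dy ∧ dz — all coefficients vanish. So d(df) = 0.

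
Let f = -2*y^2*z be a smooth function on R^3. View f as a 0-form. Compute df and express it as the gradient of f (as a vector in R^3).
df = (0) dx + (-4*y*z) dy + (-2*y^2) dz; grad f = (0, -4*y*z, -2*y^2)

For a 0-form f, d f = (∂f/∂x) dx + (∂f/∂y) dy + (∂f/∂z) dz. The components of the vector representation are exactly the entries of grad f in Cartesian coordinates:
  ∂f/∂x = 0
  ∂f/∂y = -4*y*z
  ∂f/∂z = -2*y^2.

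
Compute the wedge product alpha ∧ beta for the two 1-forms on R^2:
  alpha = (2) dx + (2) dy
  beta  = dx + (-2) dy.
alpha ∧ beta = (-6) dx ∧ dy

Distribute the wedge, using dx_i ∧ dx_j = -dx_j ∧ dx_i and dx_i ∧ dx_i = 0. For each pair (i, j) with i < j, the coefficient of dx_i ∧ dx_j in alpha ∧ beta is (alpha_i * beta_j - alpha_j * beta_i). Collecting: alpha ∧ beta = (-6) dx ∧ dy.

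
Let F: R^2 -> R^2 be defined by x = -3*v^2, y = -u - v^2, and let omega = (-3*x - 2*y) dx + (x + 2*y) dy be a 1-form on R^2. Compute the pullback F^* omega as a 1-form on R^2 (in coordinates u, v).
F^* omega = (2*u + 5*v^2) du + (8*v*(-u - 7*v^2)) dv

Using F^*(f dg) = (f ∘ F) d(g ∘ F), substitute each coordinate x_i by F_i(u, v) in f_i, and replace dx_i by d F_i = (∂F_i/∂u) du + (∂F_i/∂v) dv.
  For the x component: f_1(F) = 2*u + 11*v^2; d F_1 = (0) du + (-6*v) dv
  For the y component: f_2(F) = -2*u - 5*v^2; d F_2 = (-1) du + (-2*v) dv
Combining and collecting du, dv coefficients:
  coeff of du: 2*u + 5*v^2
  coeff of dv: 8*v*(-u - 7*v^2)
F^* omega = (2*u + 5*v^2) du + (8*v*(-u - 7*v^2)) dv.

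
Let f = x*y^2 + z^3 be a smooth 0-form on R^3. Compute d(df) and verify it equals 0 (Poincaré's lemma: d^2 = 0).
d(df) = 0

Step 1: df = sum_i (∂f/∂x_i) dx_i = (y^2) dx + (2*x*y) dy + (3*z^2) dz.
Step 2: Apply d again. Using the 1-form formula, the coefficient of dx ∧ dy in d(df) is ∂^2 f/∂x ∂y - ∂^2 f/∂y ∂x = (2*y) - (2*y) = 0 (equality of mixed partials for smooth f).
Similarly for dx ∧ dz and dy ∧ dz — all coefficients vanish. So d(df) = 0.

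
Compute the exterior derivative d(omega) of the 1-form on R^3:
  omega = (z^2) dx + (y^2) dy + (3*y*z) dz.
d(omega) = (-2*z) dx ∧ dz + (3*z) dy ∧ dz

For a 1-form omega = sum_i f_i dx_i, the exterior derivative is
  d(omega) = sum_{i < j} (∂f_j/∂x_i - ∂f_i/∂x_j) dx_i ∧ dx_j.
  coefficient of dx ∧ dz: ∂f_3/∂x - ∂f_1/∂z = ∂(3*y*z)/∂x - ∂(z^2)/∂z = -2*z
  coefficient of dy ∧ dz: ∂f_3/∂y - ∂f_2/∂z = ∂(3*y*z)/∂y - ∂(y^2)/∂z = 3*z
Assembling: d(omega) = (-2*z) dx ∧ dz + (3*z) dy ∧ dz.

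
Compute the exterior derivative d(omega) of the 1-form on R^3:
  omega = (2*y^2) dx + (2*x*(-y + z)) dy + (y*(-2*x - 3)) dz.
d(omega) = (-6*y + 2*z) dx ∧ dy + (-2*y) dx ∧ dz + (-4*x - 3) dy ∧ dz

For a 1-form omega = sum_i f_i dx_i, the exterior derivative is
  d(omega) = sum_{i < j} (∂f_j/∂x_i - ∂f_i/∂x_j) dx_i ∧ dx_j.
  coefficient of dx ∧ dy: ∂f_2/∂x - ∂f_1/∂y = ∂(2*x*(-y + z))/∂x - ∂(2*y^2)/∂y = -6*y + 2*z
  coefficient of dx ∧ dz: ∂f_3/∂x - ∂f_1/∂z = ∂(y*(-2*x - 3))/∂x - ∂(2*y^2)/∂z = -2*y
  coefficient of dy ∧ dz: ∂f_3/∂y - ∂f_2/∂z = ∂(y*(-2*x - 3))/∂y - ∂(2*x*(-y + z))/∂z = -4*x - 3
Assembling: d(omega) = (-6*y + 2*z) dx ∧ dy + (-2*y) dx ∧ dz + (-4*x - 3) dy ∧ dz.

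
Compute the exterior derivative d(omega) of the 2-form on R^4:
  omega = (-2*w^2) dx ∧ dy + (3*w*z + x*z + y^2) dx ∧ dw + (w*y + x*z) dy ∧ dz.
d(omega) = (-4*w - 2*y) dx ∧ dy ∧ dw + (-3*w - x) dx ∧ dz ∧ dw + (z) dx ∧ dy ∧ dz + (y) dy ∧ dz ∧ dw

For a 2-form omega = sum_{i<j} g_{ij} dx_i ∧ dx_j, the exterior derivative is
  d(omega) = sum_{i<j} d(g_{ij}) ∧ dx_i ∧ dx_j = sum_{i<j, k} (∂g_{ij}/∂x_k) dx_k ∧ dx_i ∧ dx_j.
Expand each term, using dx_k ∧ dx_i ∧ dx_j = sgn(permutation) dx_{(a)} ∧ dx_{(b)} ∧ dx_{(c)} with (a < b < c) sorted:
  d(-2*w^2) includes (∂/∂w)(-2*w^2) dw = (-4*w) dw, which multiplied by dx ∧ dy gives (-4*w) dx ∧ dy ∧ dw
  d(3*w*z + x*z + y^2) includes (∂/∂y)(3*w*z + x*z + y^2) dy = (2*y) dy, which multiplied by dx ∧ dw gives (-2*y) dx ∧ dy ∧ dw
  d(3*w*z + x*z + y^2) includes (∂/∂z)(3*w*z + x*z + y^2) dz = (3*w + x) dz, which multiplied by dx ∧ dw gives (-3*w - x) dx ∧ dz ∧ dw
  d(w*y + x*z) includes (∂/∂x)(w*y + x*z) dx = (z) dx, which multiplied by dy ∧ dz gives (z) dx ∧ dy ∧ dz
  d(w*y + x*z) includes (∂/∂w)(w*y + x*z) dw = (y) dw, which multiplied by dy ∧ dz gives (y) dy ∧ dz ∧ dw
Collecting like 3-forms: d(omega) = (-4*w - 2*y) dx ∧ dy ∧ dw + (-3*w - x) dx ∧ dz ∧ dw + (z) dx ∧ dy ∧ dz + (y) dy ∧ dz ∧ dw.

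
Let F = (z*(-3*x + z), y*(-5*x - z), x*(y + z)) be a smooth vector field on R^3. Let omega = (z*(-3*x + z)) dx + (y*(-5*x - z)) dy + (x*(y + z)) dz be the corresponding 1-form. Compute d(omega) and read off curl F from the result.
d(omega) = (x + y) dy ∧ dz + (-3*x - y + z) dz ∧ dx + (-5*y) dx ∧ dy; curl F = (x + y, -3*x - y + z, -5*y)

d omega = sum_{i<j} (∂f_j/∂x_i - ∂f_i/∂x_j) dx_i ∧ dx_j. Under the identification (dy ∧ dz, dz ∧ dx, dx ∧ dy) ↔ (e_x, e_y, e_z), the coefficients are exactly the components of curl F. Compute:
  ∂R/∂y - ∂Q/∂z = (x) - (-y) = x + y
  ∂P/∂z - ∂R/∂x = (-3*x + 2*z) - (y + z) = -3*x - y + z
  ∂Q/∂x - ∂P/∂y = (-5*y) - (0) = -5*y.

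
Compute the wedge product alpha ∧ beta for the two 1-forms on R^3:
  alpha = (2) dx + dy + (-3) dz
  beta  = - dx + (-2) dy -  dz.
alpha ∧ beta = (-3) dx ∧ dy + (-5) dx ∧ dz + (-7) dy ∧ dz

Distribute the wedge, using dx_i ∧ dx_j = -dx_j ∧ dx_i and dx_i ∧ dx_i = 0. For each pair (i, j) with i < j, the coefficient of dx_i ∧ dx_j in alpha ∧ beta is (alpha_i * beta_j - alpha_j * beta_i). Collecting: alpha ∧ beta = (-3) dx ∧ dy + (-5) dx ∧ dz + (-7) dy ∧ dz.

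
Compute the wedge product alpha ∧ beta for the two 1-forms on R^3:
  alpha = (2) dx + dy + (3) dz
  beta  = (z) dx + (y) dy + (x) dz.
alpha ∧ beta = (2*y - z) dx ∧ dy + (2*x - 3*z) dx ∧ dz + (x - 3*y) dy ∧ dz

Distribute the wedge, using dx_i ∧ dx_j = -dx_j ∧ dx_i and dx_i ∧ dx_i = 0. For each pair (i, j) with i < j, the coefficient of dx_i ∧ dx_j in alpha ∧ beta is (alpha_i * beta_j - alpha_j * beta_i). Collecting: alpha ∧ beta = (2*y - z) dx ∧ dy + (2*x - 3*z) dx ∧ dz + (x - 3*y) dy ∧ dz.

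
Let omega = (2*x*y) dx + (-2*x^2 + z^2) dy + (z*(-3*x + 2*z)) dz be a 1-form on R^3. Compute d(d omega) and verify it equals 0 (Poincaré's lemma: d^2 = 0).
d(d omega) = 0

Step 1: d omega = sum_{i<j} (∂f_j/∂x_i - ∂f_i/∂x_j) dx_i ∧ dx_j:
  coeff of dx ∧ dy: -6*x
  coeff of dx ∧ dz: -3*z
  coeff of dy ∧ dz: -2*z
Step 2: Apply d again to each 2-form coefficient. The only possible 3-form in R^3 is dx ∧ dy ∧ dz, with coefficient
  ∂(coeff of dy∧dz)/∂x - ∂(coeff of dx∧dz)/∂y + ∂(coeff of dx∧dy)/∂z
  = ∂/∂x (-2*z) - ∂/∂y (-3*z) + ∂/∂z (-6*x).
Each of these terms simplifies to sums of mixed partials that cancel in pairs. The result is 0 (by equality of mixed partials for smooth functions — Schwarz / Clairaut).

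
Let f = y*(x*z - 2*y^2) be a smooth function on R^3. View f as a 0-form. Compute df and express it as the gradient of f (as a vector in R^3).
df = (y*z) dx + (x*z - 6*y^2) dy + (x*y) dz; grad f = (y*z, x*z - 6*y^2, x*y)

For a 0-form f, d f = (∂f/∂x) dx + (∂f/∂y) dy + (∂f/∂z) dz. The components of the vector representation are exactly the entries of grad f in Cartesian coordinates:
  ∂f/∂x = y*z
  ∂f/∂y = x*z - 6*y^2
  ∂f/∂z = x*y.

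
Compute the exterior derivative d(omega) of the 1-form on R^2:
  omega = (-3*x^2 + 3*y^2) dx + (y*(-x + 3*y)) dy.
d(omega) = (-7*y) dx ∧ dy

For a 1-form omega = sum_i f_i dx_i, the exterior derivative is
  d(omega) = sum_{i < j} (∂f_j/∂x_i - ∂f_i/∂x_j) dx_i ∧ dx_j.
  coefficient of dx ∧ dy: ∂f_2/∂x - ∂f_1/∂y = ∂(y*(-x + 3*y))/∂x - ∂(-3*x^2 + 3*y^2)/∂y = -7*y
Assembling: d(omega) = (-7*y) dx ∧ dy.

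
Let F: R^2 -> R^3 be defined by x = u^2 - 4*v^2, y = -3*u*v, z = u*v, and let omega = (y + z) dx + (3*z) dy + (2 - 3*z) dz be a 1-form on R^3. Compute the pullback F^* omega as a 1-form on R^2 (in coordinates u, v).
F^* omega = (2*v*(-2*u^2 - 6*u*v + 1)) du + (2*u*(-6*u*v + 8*v^2 + 1)) dv

Using F^*(f dg) = (f ∘ F) d(g ∘ F), substitute each coordinate x_i by F_i(u, v) in f_i, and replace dx_i by d F_i = (∂F_i/∂u) du + (∂F_i/∂v) dv.
  For the x component: f_1(F) = -2*u*v; d F_1 = (2*u) du + (-8*v) dv
  For the y component: f_2(F) = 3*u*v; d F_2 = (-3*v) du + (-3*u) dv
  For the z component: f_3(F) = -3*u*v + 2; d F_3 = (v) du + (u) dv
Combining and collecting du, dv coefficients:
  coeff of du: 2*v*(-2*u^2 - 6*u*v + 1)
  coeff of dv: 2*u*(-6*u*v + 8*v^2 + 1)
F^* omega = (2*v*(-2*u^2 - 6*u*v + 1)) du + (2*u*(-6*u*v + 8*v^2 + 1)) dv.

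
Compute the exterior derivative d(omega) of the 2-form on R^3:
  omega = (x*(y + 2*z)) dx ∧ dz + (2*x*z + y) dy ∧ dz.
d(omega) = (-x + 2*z) dx ∧ dy ∧ dz

For a 2-form omega = sum_{i<j} g_{ij} dx_i ∧ dx_j, the exterior derivative is
  d(omega) = sum_{i<j} d(g_{ij}) ∧ dx_i ∧ dx_j = sum_{i<j, k} (∂g_{ij}/∂x_k) dx_k ∧ dx_i ∧ dx_j.
Expand each term, using dx_k ∧ dx_i ∧ dx_j = sgn(permutation) dx_{(a)} ∧ dx_{(b)} ∧ dx_{(c)} with (a < b < c) sorted:
  d(x*(y + 2*z)) includes (∂/∂y)(x*(y + 2*z)) dy = (x) dy, which multiplied by dx ∧ dz gives (-x) dx ∧ dy ∧ dz
  d(2*x*z + y) includes (∂/∂x)(2*x*z + y) dx = (2*z) dx, which multiplied by dy ∧ dz gives (2*z) dx ∧ dy ∧ dz
Collecting like 3-forms: d(omega) = (-x + 2*z) dx ∧ dy ∧ dz.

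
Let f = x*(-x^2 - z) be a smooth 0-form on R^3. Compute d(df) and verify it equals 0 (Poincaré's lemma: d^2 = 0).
d(df) = 0

Step 1: df = sum_i (∂f/∂x_i) dx_i = (-3*x^2 - z) dx + (0) dy + (-x) dz.
Step 2: Apply d again. Using the 1-form formula, the coefficient of dx ∧ dy in d(df) is ∂^2 f/∂x ∂y - ∂^2 f/∂y ∂x = (0) - (0) = 0 (equality of mixed partials for smooth f).
Similarly for dx ∧ dz and dy ∧ dz — all coefficients vanish. So d(df) = 0.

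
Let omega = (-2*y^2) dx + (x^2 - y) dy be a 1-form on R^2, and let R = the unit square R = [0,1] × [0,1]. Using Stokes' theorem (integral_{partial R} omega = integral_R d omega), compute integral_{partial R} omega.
integral_(partial R) omega = 3

Stokes: integral_partial_R omega = integral_R d omega with d omega = (∂Q/∂x - ∂P/∂y) dx ∧ dy.
  ∂Q/∂x = 2*x
  ∂P/∂y = -4*y
  integrand = ∂Q/∂x - ∂P/∂y = 2*x + 4*y.
Integrating over R: integral_0^1 integral_0^1 (2*x + 4*y) dx dy = 3.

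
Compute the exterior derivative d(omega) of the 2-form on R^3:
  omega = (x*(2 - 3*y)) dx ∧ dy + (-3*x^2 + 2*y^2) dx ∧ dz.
d(omega) = (-4*y) dx ∧ dy ∧ dz

For a 2-form omega = sum_{i<j} g_{ij} dx_i ∧ dx_j, the exterior derivative is
  d(omega) = sum_{i<j} d(g_{ij}) ∧ dx_i ∧ dx_j = sum_{i<j, k} (∂g_{ij}/∂x_k) dx_k ∧ dx_i ∧ dx_j.
Expand each term, using dx_k ∧ dx_i ∧ dx_j = sgn(permutation) dx_{(a)} ∧ dx_{(b)} ∧ dx_{(c)} with (a < b < c) sorted:
  d(-3*x^2 + 2*y^2) includes (∂/∂y)(-3*x^2 + 2*y^2) dy = (4*y) dy, which multiplied by dx ∧ dz gives (-4*y) dx ∧ dy ∧ dz
Collecting like 3-forms: d(omega) = (-4*y) dx ∧ dy ∧ dz.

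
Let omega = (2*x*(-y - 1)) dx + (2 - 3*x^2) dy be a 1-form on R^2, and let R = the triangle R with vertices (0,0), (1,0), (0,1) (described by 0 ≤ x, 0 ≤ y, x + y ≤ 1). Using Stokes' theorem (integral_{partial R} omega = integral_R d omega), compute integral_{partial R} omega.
integral_(partial R) omega = -2/3

Stokes: integral_partial_R omega = integral_R d omega with d omega = (∂Q/∂x - ∂P/∂y) dx ∧ dy.
  ∂Q/∂x = -6*x
  ∂P/∂y = -2*x
  integrand = ∂Q/∂x - ∂P/∂y = -4*x.
Integrating over R: integral_0^1 integral_0^{1-x} (-4*x) dy dx = -2/3.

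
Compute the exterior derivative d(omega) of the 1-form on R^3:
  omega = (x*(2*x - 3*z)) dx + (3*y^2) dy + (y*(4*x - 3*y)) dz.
d(omega) = (3*x + 4*y) dx ∧ dz + (4*x - 6*y) dy ∧ dz

For a 1-form omega = sum_i f_i dx_i, the exterior derivative is
  d(omega) = sum_{i < j} (∂f_j/∂x_i - ∂f_i/∂x_j) dx_i ∧ dx_j.
  coefficient of dx ∧ dz: ∂f_3/∂x - ∂f_1/∂z = ∂(y*(4*x - 3*y))/∂x - ∂(x*(2*x - 3*z))/∂z = 3*x + 4*y
  coefficient of dy ∧ dz: ∂f_3/∂y - ∂f_2/∂z = ∂(y*(4*x - 3*y))/∂y - ∂(3*y^2)/∂z = 4*x - 6*y
Assembling: d(omega) = (3*x + 4*y) dx ∧ dz + (4*x - 6*y) dy ∧ dz.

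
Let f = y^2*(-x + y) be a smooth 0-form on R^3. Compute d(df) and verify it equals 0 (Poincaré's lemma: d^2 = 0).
d(df) = 0

Step 1: df = sum_i (∂f/∂x_i) dx_i = (-y^2) dx + (y*(-2*x + 3*y)) dy + (0) dz.
Step 2: Apply d again. Using the 1-form formula, the coefficient of dx ∧ dy in d(df) is ∂^2 f/∂x ∂y - ∂^2 f/∂y ∂x = (-2*y) - (-2*y) = 0 (equality of mixed partials for smooth f).
Similarly for dx ∧ dz and dy ∧ dz — all coefficients vanish. So d(df) = 0.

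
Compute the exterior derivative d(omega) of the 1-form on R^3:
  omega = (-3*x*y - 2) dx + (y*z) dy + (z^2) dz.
d(omega) = (3*x) dx ∧ dy + (-y) dy ∧ dz

For a 1-form omega = sum_i f_i dx_i, the exterior derivative is
  d(omega) = sum_{i < j} (∂f_j/∂x_i - ∂f_i/∂x_j) dx_i ∧ dx_j.
  coefficient of dx ∧ dy: ∂f_2/∂x - ∂f_1/∂y = ∂(y*z)/∂x - ∂(-3*x*y - 2)/∂y = 3*x
  coefficient of dy ∧ dz: ∂f_3/∂y - ∂f_2/∂z = ∂(z^2)/∂y - ∂(y*z)/∂z = -y
Assembling: d(omega) = (3*x) dx ∧ dy + (-y) dy ∧ dz.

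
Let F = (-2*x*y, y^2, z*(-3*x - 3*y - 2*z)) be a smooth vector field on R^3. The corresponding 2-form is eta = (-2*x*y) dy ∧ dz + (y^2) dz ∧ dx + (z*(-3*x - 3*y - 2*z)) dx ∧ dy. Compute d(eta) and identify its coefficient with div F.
d(eta) = (-3*x - 3*y - 4*z) dx ∧ dy ∧ dz; div F = -3*x - 3*y - 4*z

For a 2-form in R^3 of the form above, applying d gives a 3-form with coefficient ∂P/∂x + ∂Q/∂y + ∂R/∂z:
  ∂P/∂x = -2*y
  ∂Q/∂y = 2*y
  ∂R/∂z = -3*x - 3*y - 4*z
Sum = -3*x - 3*y - 4*z, which is exactly div F.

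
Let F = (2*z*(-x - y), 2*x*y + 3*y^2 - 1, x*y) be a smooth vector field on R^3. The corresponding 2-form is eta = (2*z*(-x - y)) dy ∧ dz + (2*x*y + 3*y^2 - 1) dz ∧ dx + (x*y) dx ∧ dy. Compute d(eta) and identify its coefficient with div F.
d(eta) = (2*x + 6*y - 2*z) dx ∧ dy ∧ dz; div F = 2*x + 6*y - 2*z

For a 2-form in R^3 of the form above, applying d gives a 3-form with coefficient ∂P/∂x + ∂Q/∂y + ∂R/∂z:
  ∂P/∂x = -2*z
  ∂Q/∂y = 2*x + 6*y
  ∂R/∂z = 0
Sum = 2*x + 6*y - 2*z, which is exactly div F.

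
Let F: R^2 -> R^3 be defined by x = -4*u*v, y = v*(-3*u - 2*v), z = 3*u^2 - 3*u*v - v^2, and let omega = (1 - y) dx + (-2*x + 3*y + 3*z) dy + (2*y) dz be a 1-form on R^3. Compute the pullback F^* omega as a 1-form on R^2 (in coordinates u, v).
F^* omega = (v*(-63*u^2 + 12*u*v + 31*v^2 - 4)) du + (-27*u^3 + 83*u*v^2 - 4*u + 44*v^3) dv

Using F^*(f dg) = (f ∘ F) d(g ∘ F), substitute each coordinate x_i by F_i(u, v) in f_i, and replace dx_i by d F_i = (∂F_i/∂u) du + (∂F_i/∂v) dv.
  For the x component: f_1(F) = 3*u*v + 2*v^2 + 1; d F_1 = (-4*v) du + (-4*u) dv
  For the y component: f_2(F) = 9*u^2 - 10*u*v - 9*v^2; d F_2 = (-3*v) du + (-3*u - 4*v) dv
  For the z component: f_3(F) = 2*v*(-3*u - 2*v); d F_3 = (6*u - 3*v) du + (-3*u - 2*v) dv
Combining and collecting du, dv coefficients:
  coeff of du: v*(-63*u^2 + 12*u*v + 31*v^2 - 4)
  coeff of dv: -27*u^3 + 83*u*v^2 - 4*u + 44*v^3
F^* omega = (v*(-63*u^2 + 12*u*v + 31*v^2 - 4)) du + (-27*u^3 + 83*u*v^2 - 4*u + 44*v^3) dv.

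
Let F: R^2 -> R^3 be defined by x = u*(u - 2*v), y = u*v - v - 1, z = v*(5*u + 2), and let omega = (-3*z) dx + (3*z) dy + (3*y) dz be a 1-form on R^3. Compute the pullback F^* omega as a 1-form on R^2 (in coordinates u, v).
F^* omega = (3*v*(-10*u^2 + 20*u*v - 4*u + v - 5)) du + (60*u^2*v - 6*u*v - 15*u - 12*v - 6) dv

Using F^*(f dg) = (f ∘ F) d(g ∘ F), substitute each coordinate x_i by F_i(u, v) in f_i, and replace dx_i by d F_i = (∂F_i/∂u) du + (∂F_i/∂v) dv.
  For the x component: f_1(F) = 3*v*(-5*u - 2); d F_1 = (2*u - 2*v) du + (-2*u) dv
  For the y component: f_2(F) = 3*v*(5*u + 2); d F_2 = (v) du + (u - 1) dv
  For the z component: f_3(F) = 3*u*v - 3*v - 3; d F_3 = (5*v) du + (5*u + 2) dv
Combining and collecting du, dv coefficients:
  coeff of du: 3*v*(-10*u^2 + 20*u*v - 4*u + v - 5)
  coeff of dv: 60*u^2*v - 6*u*v - 15*u - 12*v - 6
F^* omega = (3*v*(-10*u^2 + 20*u*v - 4*u + v - 5)) du + (60*u^2*v - 6*u*v - 15*u - 12*v - 6) dv.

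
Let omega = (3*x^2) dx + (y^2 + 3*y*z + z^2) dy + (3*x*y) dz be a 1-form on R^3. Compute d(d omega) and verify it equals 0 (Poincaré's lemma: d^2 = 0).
d(d omega) = 0

Step 1: d omega = sum_{i<j} (∂f_j/∂x_i - ∂f_i/∂x_j) dx_i ∧ dx_j:
  coeff of dx ∧ dy: 0
  coeff of dx ∧ dz: 3*y
  coeff of dy ∧ dz: 3*x - 3*y - 2*z
Step 2: Apply d again to each 2-form coefficient. The only possible 3-form in R^3 is dx ∧ dy ∧ dz, with coefficient
  ∂(coeff of dy∧dz)/∂x - ∂(coeff of dx∧dz)/∂y + ∂(coeff of dx∧dy)/∂z
  = ∂/∂x (3*x - 3*y - 2*z) - ∂/∂y (3*y) + ∂/∂z (0).
Each of these terms simplifies to sums of mixed partials that cancel in pairs. The result is 0 (by equality of mixed partials for smooth functions — Schwarz / Clairaut).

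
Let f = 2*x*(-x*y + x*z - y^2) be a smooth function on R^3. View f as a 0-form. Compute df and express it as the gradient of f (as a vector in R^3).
df = (-4*x*y + 4*x*z - 2*y^2) dx + (2*x*(-x - 2*y)) dy + (2*x^2) dz; grad f = (-4*x*y + 4*x*z - 2*y^2, 2*x*(-x - 2*y), 2*x^2)

For a 0-form f, d f = (∂f/∂x) dx + (∂f/∂y) dy + (∂f/∂z) dz. The components of the vector representation are exactly the entries of grad f in Cartesian coordinates:
  ∂f/∂x = -4*x*y + 4*x*z - 2*y^2
  ∂f/∂y = 2*x*(-x - 2*y)
  ∂f/∂z = 2*x^2.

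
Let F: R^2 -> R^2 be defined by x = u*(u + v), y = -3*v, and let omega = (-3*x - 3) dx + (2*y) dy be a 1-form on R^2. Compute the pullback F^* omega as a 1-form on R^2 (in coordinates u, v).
F^* omega = (-6*u^3 - 9*u^2*v - 3*u*v^2 - 6*u - 3*v) du + (-3*u^3 - 3*u^2*v - 3*u + 18*v) dv

Using F^*(f dg) = (f ∘ F) d(g ∘ F), substitute each coordinate x_i by F_i(u, v) in f_i, and replace dx_i by d F_i = (∂F_i/∂u) du + (∂F_i/∂v) dv.
  For the x component: f_1(F) = -3*u^2 - 3*u*v - 3; d F_1 = (2*u + v) du + (u) dv
  For the y component: f_2(F) = -6*v; d F_2 = (0) du + (-3) dv
Combining and collecting du, dv coefficients:
  coeff of du: -6*u^3 - 9*u^2*v - 3*u*v^2 - 6*u - 3*v
  coeff of dv: -3*u^3 - 3*u^2*v - 3*u + 18*v
F^* omega = (-6*u^3 - 9*u^2*v - 3*u*v^2 - 6*u - 3*v) du + (-3*u^3 - 3*u^2*v - 3*u + 18*v) dv.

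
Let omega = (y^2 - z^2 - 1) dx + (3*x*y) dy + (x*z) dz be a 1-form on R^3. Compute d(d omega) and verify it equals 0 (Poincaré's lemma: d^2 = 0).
d(d omega) = 0

Step 1: d omega = sum_{i<j} (∂f_j/∂x_i - ∂f_i/∂x_j) dx_i ∧ dx_j:
  coeff of dx ∧ dy: y
  coeff of dx ∧ dz: 3*z
  coeff of dy ∧ dz: 0
Step 2: Apply d again to each 2-form coefficient. The only possible 3-form in R^3 is dx ∧ dy ∧ dz, with coefficient
  ∂(coeff of dy∧dz)/∂x - ∂(coeff of dx∧dz)/∂y + ∂(coeff of dx∧dy)/∂z
  = ∂/∂x (0) - ∂/∂y (3*z) + ∂/∂z (y).
Each of these terms simplifies to sums of mixed partials that cancel in pairs. The result is 0 (by equality of mixed partials for smooth functions — Schwarz / Clairaut).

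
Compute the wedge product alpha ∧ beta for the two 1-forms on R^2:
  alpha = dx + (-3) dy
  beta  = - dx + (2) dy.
alpha ∧ beta = (-1) dx ∧ dy

Distribute the wedge, using dx_i ∧ dx_j = -dx_j ∧ dx_i and dx_i ∧ dx_i = 0. For each pair (i, j) with i < j, the coefficient of dx_i ∧ dx_j in alpha ∧ beta is (alpha_i * beta_j - alpha_j * beta_i). Collecting: alpha ∧ beta = (-1) dx ∧ dy.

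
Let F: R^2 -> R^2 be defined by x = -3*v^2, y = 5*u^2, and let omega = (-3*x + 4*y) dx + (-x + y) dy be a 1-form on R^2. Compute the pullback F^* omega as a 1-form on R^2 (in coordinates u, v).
F^* omega = (50*u^3 + 30*u*v^2) du + (-120*u^2*v - 54*v^3) dv

Using F^*(f dg) = (f ∘ F) d(g ∘ F), substitute each coordinate x_i by F_i(u, v) in f_i, and replace dx_i by d F_i = (∂F_i/∂u) du + (∂F_i/∂v) dv.
  For the x component: f_1(F) = 20*u^2 + 9*v^2; d F_1 = (0) du + (-6*v) dv
  For the y component: f_2(F) = 5*u^2 + 3*v^2; d F_2 = (10*u) du + (0) dv
Combining and collecting du, dv coefficients:
  coeff of du: 50*u^3 + 30*u*v^2
  coeff of dv: -120*u^2*v - 54*v^3
F^* omega = (50*u^3 + 30*u*v^2) du + (-120*u^2*v - 54*v^3) dv.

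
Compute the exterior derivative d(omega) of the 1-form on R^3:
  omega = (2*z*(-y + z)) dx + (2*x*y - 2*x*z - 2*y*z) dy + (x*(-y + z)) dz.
d(omega) = (2*y) dx ∧ dy + (y - 3*z) dx ∧ dz + (x + 2*y) dy ∧ dz

For a 1-form omega = sum_i f_i dx_i, the exterior derivative is
  d(omega) = sum_{i < j} (∂f_j/∂x_i - ∂f_i/∂x_j) dx_i ∧ dx_j.
  coefficient of dx ∧ dy: ∂f_2/∂x - ∂f_1/∂y = ∂(2*x*y - 2*x*z - 2*y*z)/∂x - ∂(2*z*(-y + z))/∂y = 2*y
  coefficient of dx ∧ dz: ∂f_3/∂x - ∂f_1/∂z = ∂(x*(-y + z))/∂x - ∂(2*z*(-y + z))/∂z = y - 3*z
  coefficient of dy ∧ dz: ∂f_3/∂y - ∂f_2/∂z = ∂(x*(-y + z))/∂y - ∂(2*x*y - 2*x*z - 2*y*z)/∂z = x + 2*y
Assembling: d(omega) = (2*y) dx ∧ dy + (y - 3*z) dx ∧ dz + (x + 2*y) dy ∧ dz.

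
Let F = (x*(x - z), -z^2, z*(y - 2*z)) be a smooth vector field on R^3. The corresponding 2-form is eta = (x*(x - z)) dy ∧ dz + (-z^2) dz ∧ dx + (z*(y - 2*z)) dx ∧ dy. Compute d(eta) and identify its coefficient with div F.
d(eta) = (2*x + y - 5*z) dx ∧ dy ∧ dz; div F = 2*x + y - 5*z

For a 2-form in R^3 of the form above, applying d gives a 3-form with coefficient ∂P/∂x + ∂Q/∂y + ∂R/∂z:
  ∂P/∂x = 2*x - z
  ∂Q/∂y = 0
  ∂R/∂z = y - 4*z
Sum = 2*x + y - 5*z, which is exactly div F.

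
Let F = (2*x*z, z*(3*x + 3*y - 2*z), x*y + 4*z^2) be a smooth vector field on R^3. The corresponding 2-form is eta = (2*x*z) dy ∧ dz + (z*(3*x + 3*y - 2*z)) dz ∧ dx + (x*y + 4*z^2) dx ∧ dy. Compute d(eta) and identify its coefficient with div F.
d(eta) = (13*z) dx ∧ dy ∧ dz; div F = 13*z

For a 2-form in R^3 of the form above, applying d gives a 3-form with coefficient ∂P/∂x + ∂Q/∂y + ∂R/∂z:
  ∂P/∂x = 2*z
  ∂Q/∂y = 3*z
  ∂R/∂z = 8*z
Sum = 13*z, which is exactly div F.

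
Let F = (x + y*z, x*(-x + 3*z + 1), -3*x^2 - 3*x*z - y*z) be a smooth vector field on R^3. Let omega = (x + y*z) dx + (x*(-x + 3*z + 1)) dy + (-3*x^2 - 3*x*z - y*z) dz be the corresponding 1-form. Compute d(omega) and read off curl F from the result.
d(omega) = (-3*x - z) dy ∧ dz + (6*x + y + 3*z) dz ∧ dx + (-2*x + 2*z + 1) dx ∧ dy; curl F = (-3*x - z, 6*x + y + 3*z, -2*x + 2*z + 1)

d omega = sum_{i<j} (∂f_j/∂x_i - ∂f_i/∂x_j) dx_i ∧ dx_j. Under the identification (dy ∧ dz, dz ∧ dx, dx ∧ dy) ↔ (e_x, e_y, e_z), the coefficients are exactly the components of curl F. Compute:
  ∂R/∂y - ∂Q/∂z = (-z) - (3*x) = -3*x - z
  ∂P/∂z - ∂R/∂x = (y) - (-6*x - 3*z) = 6*x + y + 3*z
  ∂Q/∂x - ∂P/∂y = (-2*x + 3*z + 1) - (z) = -2*x + 2*z + 1.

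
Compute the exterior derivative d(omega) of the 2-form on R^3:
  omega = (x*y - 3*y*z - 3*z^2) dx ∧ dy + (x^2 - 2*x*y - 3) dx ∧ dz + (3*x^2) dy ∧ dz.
d(omega) = (8*x - 3*y - 6*z) dx ∧ dy ∧ dz

For a 2-form omega = sum_{i<j} g_{ij} dx_i ∧ dx_j, the exterior derivative is
  d(omega) = sum_{i<j} d(g_{ij}) ∧ dx_i ∧ dx_j = sum_{i<j, k} (∂g_{ij}/∂x_k) dx_k ∧ dx_i ∧ dx_j.
Expand each term, using dx_k ∧ dx_i ∧ dx_j = sgn(permutation) dx_{(a)} ∧ dx_{(b)} ∧ dx_{(c)} with (a < b < c) sorted:
  d(x*y - 3*y*z - 3*z^2) includes (∂/∂z)(x*y - 3*y*z - 3*z^2) dz = (-3*y - 6*z) dz, which multiplied by dx ∧ dy gives (-3*y - 6*z) dx ∧ dy ∧ dz
  d(x^2 - 2*x*y - 3) includes (∂/∂y)(x^2 - 2*x*y - 3) dy = (-2*x) dy, which multiplied by dx ∧ dz gives (2*x) dx ∧ dy ∧ dz
  d(3*x^2) includes (∂/∂x)(3*x^2) dx = (6*x) dx, which multiplied by dy ∧ dz gives (6*x) dx ∧ dy ∧ dz
Collecting like 3-forms: d(omega) = (8*x - 3*y - 6*z) dx ∧ dy ∧ dz.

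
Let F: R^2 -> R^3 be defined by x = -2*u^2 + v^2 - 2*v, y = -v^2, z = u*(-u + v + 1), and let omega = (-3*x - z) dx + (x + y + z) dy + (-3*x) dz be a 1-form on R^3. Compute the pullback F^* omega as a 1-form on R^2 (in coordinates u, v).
F^* omega = (-40*u^3 + 10*u^2*v + 10*u^2 + 18*u*v^2 - 36*u*v - 3*v^3 + 3*v^2 + 6*v) du + (6*u^3 + 20*u^2*v - 14*u^2 - 7*u*v^2 + 4*u*v + 2*u - 6*v^3 + 22*v^2 - 12*v) dv

Using F^*(f dg) = (f ∘ F) d(g ∘ F), substitute each coordinate x_i by F_i(u, v) in f_i, and replace dx_i by d F_i = (∂F_i/∂u) du + (∂F_i/∂v) dv.
  For the x component: f_1(F) = 7*u^2 - u*v - u - 3*v^2 + 6*v; d F_1 = (-4*u) du + (2*v - 2) dv
  For the y component: f_2(F) = -3*u^2 + u*v + u - 2*v; d F_2 = (0) du + (-2*v) dv
  For the z component: f_3(F) = 6*u^2 - 3*v^2 + 6*v; d F_3 = (-2*u + v + 1) du + (u) dv
Combining and collecting du, dv coefficients:
  coeff of du: -40*u^3 + 10*u^2*v + 10*u^2 + 18*u*v^2 - 36*u*v - 3*v^3 + 3*v^2 + 6*v
  coeff of dv: 6*u^3 + 20*u^2*v - 14*u^2 - 7*u*v^2 + 4*u*v + 2*u - 6*v^3 + 22*v^2 - 12*v
F^* omega = (-40*u^3 + 10*u^2*v + 10*u^2 + 18*u*v^2 - 36*u*v - 3*v^3 + 3*v^2 + 6*v) du + (6*u^3 + 20*u^2*v - 14*u^2 - 7*u*v^2 + 4*u*v + 2*u - 6*v^3 + 22*v^2 - 12*v) dv.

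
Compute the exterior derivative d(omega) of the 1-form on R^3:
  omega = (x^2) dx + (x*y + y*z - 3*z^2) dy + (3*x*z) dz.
d(omega) = (y) dx ∧ dy + (3*z) dx ∧ dz + (-y + 6*z) dy ∧ dz

For a 1-form omega = sum_i f_i dx_i, the exterior derivative is
  d(omega) = sum_{i < j} (∂f_j/∂x_i - ∂f_i/∂x_j) dx_i ∧ dx_j.
  coefficient of dx ∧ dy: ∂f_2/∂x - ∂f_1/∂y = ∂(x*y + y*z - 3*z^2)/∂x - ∂(x^2)/∂y = y
  coefficient of dx ∧ dz: ∂f_3/∂x - ∂f_1/∂z = ∂(3*x*z)/∂x - ∂(x^2)/∂z = 3*z
  coefficient of dy ∧ dz: ∂f_3/∂y - ∂f_2/∂z = ∂(3*x*z)/∂y - ∂(x*y + y*z - 3*z^2)/∂z = -y + 6*z
Assembling: d(omega) = (y) dx ∧ dy + (3*z) dx ∧ dz + (-y + 6*z) dy ∧ dz.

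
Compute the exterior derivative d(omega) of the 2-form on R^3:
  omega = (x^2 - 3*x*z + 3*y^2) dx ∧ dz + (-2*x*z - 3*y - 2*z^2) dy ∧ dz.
d(omega) = (-6*y - 2*z) dx ∧ dy ∧ dz

For a 2-form omega = sum_{i<j} g_{ij} dx_i ∧ dx_j, the exterior derivative is
  d(omega) = sum_{i<j} d(g_{ij}) ∧ dx_i ∧ dx_j = sum_{i<j, k} (∂g_{ij}/∂x_k) dx_k ∧ dx_i ∧ dx_j.
Expand each term, using dx_k ∧ dx_i ∧ dx_j = sgn(permutation) dx_{(a)} ∧ dx_{(b)} ∧ dx_{(c)} with (a < b < c) sorted:
  d(x^2 - 3*x*z + 3*y^2) includes (∂/∂y)(x^2 - 3*x*z + 3*y^2) dy = (6*y) dy, which multiplied by dx ∧ dz gives (-6*y) dx ∧ dy ∧ dz
  d(-2*x*z - 3*y - 2*z^2) includes (∂/∂x)(-2*x*z - 3*y - 2*z^2) dx = (-2*z) dx, which multiplied by dy ∧ dz gives (-2*z) dx ∧ dy ∧ dz
Collecting like 3-forms: d(omega) = (-6*y - 2*z) dx ∧ dy ∧ dz.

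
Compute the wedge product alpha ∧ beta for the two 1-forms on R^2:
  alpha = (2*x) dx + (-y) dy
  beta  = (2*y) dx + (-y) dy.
alpha ∧ beta = (2*y*(-x + y)) dx ∧ dy

Distribute the wedge, using dx_i ∧ dx_j = -dx_j ∧ dx_i and dx_i ∧ dx_i = 0. For each pair (i, j) with i < j, the coefficient of dx_i ∧ dx_j in alpha ∧ beta is (alpha_i * beta_j - alpha_j * beta_i). Collecting: alpha ∧ beta = (2*y*(-x + y)) dx ∧ dy.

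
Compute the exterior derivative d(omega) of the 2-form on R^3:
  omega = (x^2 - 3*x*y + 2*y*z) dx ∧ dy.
d(omega) = (2*y) dx ∧ dy ∧ dz

For a 2-form omega = sum_{i<j} g_{ij} dx_i ∧ dx_j, the exterior derivative is
  d(omega) = sum_{i<j} d(g_{ij}) ∧ dx_i ∧ dx_j = sum_{i<j, k} (∂g_{ij}/∂x_k) dx_k ∧ dx_i ∧ dx_j.
Expand each term, using dx_k ∧ dx_i ∧ dx_j = sgn(permutation) dx_{(a)} ∧ dx_{(b)} ∧ dx_{(c)} with (a < b < c) sorted:
  d(x^2 - 3*x*y + 2*y*z) includes (∂/∂z)(x^2 - 3*x*y + 2*y*z) dz = (2*y) dz, which multiplied by dx ∧ dy gives (2*y) dx ∧ dy ∧ dz
Collecting like 3-forms: d(omega) = (2*y) dx ∧ dy ∧ dz.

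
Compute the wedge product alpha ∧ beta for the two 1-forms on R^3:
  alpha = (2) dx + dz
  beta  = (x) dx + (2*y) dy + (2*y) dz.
alpha ∧ beta = (4*y) dx ∧ dy + (-x + 4*y) dx ∧ dz + (-2*y) dy ∧ dz

Distribute the wedge, using dx_i ∧ dx_j = -dx_j ∧ dx_i and dx_i ∧ dx_i = 0. For each pair (i, j) with i < j, the coefficient of dx_i ∧ dx_j in alpha ∧ beta is (alpha_i * beta_j - alpha_j * beta_i). Collecting: alpha ∧ beta = (4*y) dx ∧ dy + (-x + 4*y) dx ∧ dz + (-2*y) dy ∧ dz.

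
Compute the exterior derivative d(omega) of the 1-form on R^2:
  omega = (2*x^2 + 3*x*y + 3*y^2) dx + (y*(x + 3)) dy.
d(omega) = (-3*x - 5*y) dx ∧ dy

For a 1-form omega = sum_i f_i dx_i, the exterior derivative is
  d(omega) = sum_{i < j} (∂f_j/∂x_i - ∂f_i/∂x_j) dx_i ∧ dx_j.
  coefficient of dx ∧ dy: ∂f_2/∂x - ∂f_1/∂y = ∂(y*(x + 3))/∂x - ∂(2*x^2 + 3*x*y + 3*y^2)/∂y = -3*x - 5*y
Assembling: d(omega) = (-3*x - 5*y) dx ∧ dy.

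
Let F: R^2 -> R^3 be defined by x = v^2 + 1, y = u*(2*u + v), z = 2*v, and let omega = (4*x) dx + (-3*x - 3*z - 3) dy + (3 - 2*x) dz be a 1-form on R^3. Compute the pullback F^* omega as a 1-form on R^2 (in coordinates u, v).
F^* omega = (-12*u*v^2 - 24*u*v - 24*u - 3*v^3 - 6*v^2 - 6*v) du + (-3*u*v^2 - 6*u*v - 6*u + 8*v^3 - 4*v^2 + 8*v + 2) dv

Using F^*(f dg) = (f ∘ F) d(g ∘ F), substitute each coordinate x_i by F_i(u, v) in f_i, and replace dx_i by d F_i = (∂F_i/∂u) du + (∂F_i/∂v) dv.
  For the x component: f_1(F) = 4*v^2 + 4; d F_1 = (0) du + (2*v) dv
  For the y component: f_2(F) = -3*v^2 - 6*v - 6; d F_2 = (4*u + v) du + (u) dv
  For the z component: f_3(F) = 1 - 2*v^2; d F_3 = (0) du + (2) dv
Combining and collecting du, dv coefficients:
  coeff of du: -12*u*v^2 - 24*u*v - 24*u - 3*v^3 - 6*v^2 - 6*v
  coeff of dv: -3*u*v^2 - 6*u*v - 6*u + 8*v^3 - 4*v^2 + 8*v + 2
F^* omega = (-12*u*v^2 - 24*u*v - 24*u - 3*v^3 - 6*v^2 - 6*v) du + (-3*u*v^2 - 6*u*v - 6*u + 8*v^3 - 4*v^2 + 8*v + 2) dv.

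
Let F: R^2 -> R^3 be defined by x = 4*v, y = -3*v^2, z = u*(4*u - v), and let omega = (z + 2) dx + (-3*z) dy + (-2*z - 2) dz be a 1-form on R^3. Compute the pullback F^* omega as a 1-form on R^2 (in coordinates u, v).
F^* omega = (-64*u^3 + 24*u^2*v - 2*u*v^2 - 16*u + 2*v) du + (8*u^3 + 70*u^2*v + 16*u^2 - 18*u*v^2 - 4*u*v + 2*u + 8) dv

Using F^*(f dg) = (f ∘ F) d(g ∘ F), substitute each coordinate x_i by F_i(u, v) in f_i, and replace dx_i by d F_i = (∂F_i/∂u) du + (∂F_i/∂v) dv.
  For the x component: f_1(F) = 4*u^2 - u*v + 2; d F_1 = (0) du + (4) dv
  For the y component: f_2(F) = 3*u*(-4*u + v); d F_2 = (0) du + (-6*v) dv
  For the z component: f_3(F) = -8*u^2 + 2*u*v - 2; d F_3 = (8*u - v) du + (-u) dv
Combining and collecting du, dv coefficients:
  coeff of du: -64*u^3 + 24*u^2*v - 2*u*v^2 - 16*u + 2*v
  coeff of dv: 8*u^3 + 70*u^2*v + 16*u^2 - 18*u*v^2 - 4*u*v + 2*u + 8
F^* omega = (-64*u^3 + 24*u^2*v - 2*u*v^2 - 16*u + 2*v) du + (8*u^3 + 70*u^2*v + 16*u^2 - 18*u*v^2 - 4*u*v + 2*u + 8) dv.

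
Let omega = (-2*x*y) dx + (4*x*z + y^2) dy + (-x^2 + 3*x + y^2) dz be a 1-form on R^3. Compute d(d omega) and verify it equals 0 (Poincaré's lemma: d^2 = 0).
d(d omega) = 0

Step 1: d omega = sum_{i<j} (∂f_j/∂x_i - ∂f_i/∂x_j) dx_i ∧ dx_j:
  coeff of dx ∧ dy: 2*x + 4*z
  coeff of dx ∧ dz: 3 - 2*x
  coeff of dy ∧ dz: -4*x + 2*y
Step 2: Apply d again to each 2-form coefficient. The only possible 3-form in R^3 is dx ∧ dy ∧ dz, with coefficient
  ∂(coeff of dy∧dz)/∂x - ∂(coeff of dx∧dz)/∂y + ∂(coeff of dx∧dy)/∂z
  = ∂/∂x (-4*x + 2*y) - ∂/∂y (3 - 2*x) + ∂/∂z (2*x + 4*z).
Each of these terms simplifies to sums of mixed partials that cancel in pairs. The result is 0 (by equality of mixed partials for smooth functions — Schwarz / Clairaut).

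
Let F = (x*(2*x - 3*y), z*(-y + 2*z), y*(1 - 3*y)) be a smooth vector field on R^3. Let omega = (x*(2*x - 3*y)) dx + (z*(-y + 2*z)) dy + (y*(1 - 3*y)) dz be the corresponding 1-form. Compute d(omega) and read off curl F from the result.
d(omega) = (-5*y - 4*z + 1) dy ∧ dz + (0) dz ∧ dx + (3*x) dx ∧ dy; curl F = (-5*y - 4*z + 1, 0, 3*x)

d omega = sum_{i<j} (∂f_j/∂x_i - ∂f_i/∂x_j) dx_i ∧ dx_j. Under the identification (dy ∧ dz, dz ∧ dx, dx ∧ dy) ↔ (e_x, e_y, e_z), the coefficients are exactly the components of curl F. Compute:
  ∂R/∂y - ∂Q/∂z = (1 - 6*y) - (-y + 4*z) = -5*y - 4*z + 1
  ∂P/∂z - ∂R/∂x = (0) - (0) = 0
  ∂Q/∂x - ∂P/∂y = (0) - (-3*x) = 3*x.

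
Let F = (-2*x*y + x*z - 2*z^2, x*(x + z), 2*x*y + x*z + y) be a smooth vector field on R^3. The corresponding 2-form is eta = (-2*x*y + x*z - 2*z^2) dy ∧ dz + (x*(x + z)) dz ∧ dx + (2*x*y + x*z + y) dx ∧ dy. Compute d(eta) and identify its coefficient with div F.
d(eta) = (x - 2*y + z) dx ∧ dy ∧ dz; div F = x - 2*y + z

For a 2-form in R^3 of the form above, applying d gives a 3-form with coefficient ∂P/∂x + ∂Q/∂y + ∂R/∂z:
  ∂P/∂x = -2*y + z
  ∂Q/∂y = 0
  ∂R/∂z = x
Sum = x - 2*y + z, which is exactly div F.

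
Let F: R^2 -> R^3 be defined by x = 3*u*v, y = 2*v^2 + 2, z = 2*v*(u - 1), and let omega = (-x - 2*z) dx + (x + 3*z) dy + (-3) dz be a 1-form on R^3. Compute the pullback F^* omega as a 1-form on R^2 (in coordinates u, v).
F^* omega = (3*v*(-7*u*v + 4*v - 2)) du + (-21*u^2*v + 36*u*v^2 + 12*u*v - 6*u - 24*v^2 + 6) dv

Using F^*(f dg) = (f ∘ F) d(g ∘ F), substitute each coordinate x_i by F_i(u, v) in f_i, and replace dx_i by d F_i = (∂F_i/∂u) du + (∂F_i/∂v) dv.
  For the x component: f_1(F) = v*(4 - 7*u); d F_1 = (3*v) du + (3*u) dv
  For the y component: f_2(F) = 3*v*(3*u - 2); d F_2 = (0) du + (4*v) dv
  For the z component: f_3(F) = -3; d F_3 = (2*v) du + (2*u - 2) dv
Combining and collecting du, dv coefficients:
  coeff of du: 3*v*(-7*u*v + 4*v - 2)
  coeff of dv: -21*u^2*v + 36*u*v^2 + 12*u*v - 6*u - 24*v^2 + 6
F^* omega = (3*v*(-7*u*v + 4*v - 2)) du + (-21*u^2*v + 36*u*v^2 + 12*u*v - 6*u - 24*v^2 + 6) dv.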